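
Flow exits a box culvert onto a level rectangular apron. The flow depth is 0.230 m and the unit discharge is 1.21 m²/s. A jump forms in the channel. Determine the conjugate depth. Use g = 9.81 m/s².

V₁ = q/y₁ = 1.21/0.230 = 5.26 m/s. Fr₁ = V₁/√(g·y₁) = 5.26/√(9.81×0.230) = 3.50.
Bélanger equation: y₂/y₁ = ½[√(1 + 8Fr₁²) − 1] = ½[√99.13 − 1] = 4.48.
y₂ = 4.48 × 0.230 = 1.03 m.

y₂ = 1.03 m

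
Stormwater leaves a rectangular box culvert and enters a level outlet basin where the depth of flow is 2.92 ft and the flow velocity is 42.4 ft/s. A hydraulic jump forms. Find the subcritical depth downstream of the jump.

y₂ = 16.7 ft

Fr₁ = V₁/√(g·y₁) = 42.4/√(32.2×2.92) = 4.37.
By Bélanger, y₂/y₁ = ½[√(1 + 8Fr₁²) − 1] = ½[√154.0 − 1] = 5.70.
y₂ = 5.70 × 2.92 = 16.7 ft.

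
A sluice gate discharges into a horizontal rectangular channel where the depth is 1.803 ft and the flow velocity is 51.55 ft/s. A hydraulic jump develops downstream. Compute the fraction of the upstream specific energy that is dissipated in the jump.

Fr₁ = V₁/√(g·y₁) = 51.55/√(32.2×1.803) = 6.766.
Bélanger equation: y₂/y₁ = ½[√(1 + 8Fr₁²) − 1] = ½[√367.18 − 1] = 9.081.
y₂ = 9.081 × 1.803 = 16.37 ft.
E₁ = y₁ + V₁²/2g = 43.07 ft. ΔE = (y₂ − y₁)³/(4y₁y₂) = 26.19 ft. ΔE/E₁ = 26.19/43.07 = 0.608.

ΔE/E₁ = 0.608 (60.8%)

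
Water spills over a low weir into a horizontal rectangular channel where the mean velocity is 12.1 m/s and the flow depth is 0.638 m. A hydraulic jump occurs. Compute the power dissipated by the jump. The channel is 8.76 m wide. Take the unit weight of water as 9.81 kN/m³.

P = 2560 kW

Fr₁ = V₁/√(g·y₁) = 12.1/√(9.81×0.638) = 4.84.
Sequent-depth ratio: y₂/y₁ = ½[√(1 + 8Fr₁²) − 1] = ½[√188.1 − 1] = 6.36.
y₂ = 6.36 × 0.638 = 4.06 m.
Head loss: ΔE = (y₂ − y₁)³/(4y₁y₂) = (4.06 − 0.638)³/(4×0.638×4.06) = 40.0/10.4 = 3.86 m.
q = V₁·y₁ = 12.1 × 0.638 = 7.72 m²/s. Q = q·b = 7.72 × 8.76 = 67.6 m³/s. P = γ·Q·ΔE = 9.81 × 67.6 × 3.86 = 2560 kW.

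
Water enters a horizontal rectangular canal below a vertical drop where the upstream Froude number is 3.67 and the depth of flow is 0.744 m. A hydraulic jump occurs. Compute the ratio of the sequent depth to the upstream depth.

Fr₁ = 3.67 (given).
From the momentum equation for a rectangular channel, y₂/y₁ = ½[√(1 + 8Fr₁²) − 1] = ½[√108.8 − 1] = 4.71.

y₂/y₁ = 4.71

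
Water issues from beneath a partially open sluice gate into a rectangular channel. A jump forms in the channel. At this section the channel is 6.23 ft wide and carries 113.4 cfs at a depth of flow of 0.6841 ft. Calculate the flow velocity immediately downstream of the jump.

q = Q/b = 113.4/6.23 = 18.20 ft²/s; V₁ = q/y₁ = 26.61 ft/s. Fr₁ = V₁/√(g·y₁) = 5.669.
From the momentum equation for a rectangular channel, y₂/y₁ = ½[√(1 + 8Fr₁²) − 1] = ½[√258.11 − 1] = 7.533.
y₂ = 7.533 × 0.6841 = 5.153 ft.
V₂ = q/y₂ = 18.20/5.153 = 3.532 ft/s.

V₂ = 3.532 ft/s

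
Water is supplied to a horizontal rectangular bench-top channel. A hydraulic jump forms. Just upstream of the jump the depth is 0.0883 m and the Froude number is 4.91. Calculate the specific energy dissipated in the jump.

ΔE = 0.557 m

Fr₁ = 4.91 (given).
From the momentum equation for a rectangular channel, y₂/y₁ = ½[√(1 + 8Fr₁²) − 1] = ½[√193.9 − 1] = 6.46.
y₂ = 6.46 × 0.0883 = 0.571 m.
Head loss: ΔE = (y₂ − y₁)³/(4y₁y₂) = (0.571 − 0.0883)³/(4×0.0883×0.571) = 0.112/0.202 = 0.557 m.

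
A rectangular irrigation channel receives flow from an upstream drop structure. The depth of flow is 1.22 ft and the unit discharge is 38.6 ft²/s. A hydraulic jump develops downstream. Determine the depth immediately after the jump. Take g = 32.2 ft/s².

y₂ = 8.12 ft

V₁ = q/y₁ = 38.6/1.22 = 31.6 ft/s. Fr₁ = V₁/√(g·y₁) = 31.6/√(32.2×1.22) = 5.05.
Sequent-depth ratio: y₂/y₁ = ½[√(1 + 8Fr₁²) − 1] = ½[√204.9 − 1] = 6.66.
y₂ = 6.66 × 1.22 = 8.12 ft.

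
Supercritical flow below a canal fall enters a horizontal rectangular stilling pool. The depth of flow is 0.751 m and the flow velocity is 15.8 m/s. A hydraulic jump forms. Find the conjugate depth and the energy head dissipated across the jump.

y₂ = 5.82 m; ΔE = 7.44 m

Fr₁ = V₁/√(g·y₁) = 15.8/√(9.81×0.751) = 5.82.
Conjugate-depth relation: y₂/y₁ = ½[√(1 + 8Fr₁²) − 1] = ½[√272.1 − 1] = 7.75.
y₂ = 7.75 × 0.751 = 5.82 m.
q = V₁·y₁ = 15.8 × 0.751 = 11.9 m²/s. V₂ = q/y₂ = 11.9/5.82 = 2.04 m/s. E₁ = y₁ + V₁²/2g = 13.5 m; E₂ = y₂ + V₂²/2g = 6.03 m. ΔE = E₁ − E₂ = 7.44 m.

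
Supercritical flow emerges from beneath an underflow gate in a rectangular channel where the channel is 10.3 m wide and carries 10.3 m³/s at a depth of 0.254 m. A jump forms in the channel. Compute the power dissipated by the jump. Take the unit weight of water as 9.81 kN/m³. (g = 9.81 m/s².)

P = 18.4 kW

q = Q/b = 10.3/10.3 = 1.00 m²/s; V₁ = q/y₁ = 3.94 m/s. Fr₁ = V₁/√(g·y₁) = 2.49.
Sequent-depth ratio: y₂/y₁ = ½[√(1 + 8Fr₁²) − 1] = ½[√50.76 − 1] = 3.06.
y₂ = 3.06 × 0.254 = 0.778 m.
V₂ = q/y₂ = 1.00/0.778 = 1.29 m/s. E₁ = y₁ + V₁²/2g = 1.04 m; E₂ = y₂ + V₂²/2g = 0.862 m. ΔE = E₁ − E₂ = 0.182 m.
P = γ·Q·ΔE = 9.81 × 10.3 × 0.182 = 18.4 kW.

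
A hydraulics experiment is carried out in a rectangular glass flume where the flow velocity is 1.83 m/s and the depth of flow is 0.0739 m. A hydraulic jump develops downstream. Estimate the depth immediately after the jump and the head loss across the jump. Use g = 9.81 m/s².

Fr₁ = V₁/√(g·y₁) = 1.83/√(9.81×0.0739) = 2.15.
Bélanger equation: y₂/y₁ = ½[√(1 + 8Fr₁²) − 1] = ½[√37.96 − 1] = 2.58.
y₂ = 2.58 × 0.0739 = 0.191 m.
q = V₁·y₁ = 1.83 × 0.0739 = 0.135 m²/s. V₂ = q/y₂ = 0.135/0.191 = 0.709 m/s. E₁ = y₁ + V₁²/2g = 0.245 m; E₂ = y₂ + V₂²/2g = 0.216 m. ΔE = E₁ − E₂ = 0.0283 m.

y₂ = 0.191 m; ΔE = 0.0283 m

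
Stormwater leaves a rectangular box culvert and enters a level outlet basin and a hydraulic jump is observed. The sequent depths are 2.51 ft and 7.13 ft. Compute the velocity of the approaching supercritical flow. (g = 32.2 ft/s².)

V₁ = 21.0 ft/s

For a rectangular channel the momentum equation gives q² = ½·g·y₁·y₂·(y₁ + y₂) = ½×32.2×2.51×7.13×9.64 = 2778.
q = √2778 = 52.7 ft²/s.
V₁ = q/y₁ = 52.7/2.51 = 21.0 ft/s.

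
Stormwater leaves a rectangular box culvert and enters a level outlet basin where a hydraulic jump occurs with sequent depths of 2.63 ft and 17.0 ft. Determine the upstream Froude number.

Fr₁ = 4.91

For a rectangular channel the momentum equation gives q² = ½·g·y₁·y₂·(y₁ + y₂) = ½×32.2×2.63×17.0×19.6 = 14130.
q = √14130 = 119 ft²/s.
V₁ = q/y₁ = 45.2 ft/s; Fr₁ = V₁/√(g·y₁) = 4.91.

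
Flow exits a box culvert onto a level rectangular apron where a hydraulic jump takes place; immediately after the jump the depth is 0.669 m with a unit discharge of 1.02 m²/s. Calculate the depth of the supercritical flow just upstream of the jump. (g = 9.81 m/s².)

V₂ = q/y₂ = 1.02/0.669 = 1.52 m/s; Fr₂ = V₂/√(g·y₂) = 0.595.
The Bélanger relation is symmetric: y₁/y₂ = ½[√(1 + 8Fr₂²) − 1] = ½[√3.834 − 1] = 0.479.
y₁ = 0.479 × 0.669 = 0.320 m.

y₁ = 0.320 m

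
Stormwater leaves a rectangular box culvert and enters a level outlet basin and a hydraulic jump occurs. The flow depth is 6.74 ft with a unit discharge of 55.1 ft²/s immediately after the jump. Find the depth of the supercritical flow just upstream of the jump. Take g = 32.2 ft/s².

y₁ = 2.90 ft

V₂ = q/y₂ = 55.1/6.74 = 8.18 ft/s; Fr₂ = V₂/√(g·y₂) = 0.555.
The Bélanger relation is symmetric: y₁/y₂ = ½[√(1 + 8Fr₂²) − 1] = ½[√3.464 − 1] = 0.431.
y₁ = 0.431 × 6.74 = 2.90 ft.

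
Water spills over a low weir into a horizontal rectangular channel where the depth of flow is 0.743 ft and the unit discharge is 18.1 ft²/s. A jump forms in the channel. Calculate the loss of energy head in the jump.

V₁ = q/y₁ = 18.1/0.743 = 24.4 ft/s. Fr₁ = V₁/√(g·y₁) = 24.4/√(32.2×0.743) = 4.98.
By Bélanger, y₂/y₁ = ½[√(1 + 8Fr₁²) − 1] = ½[√199.4 − 1] = 6.56.
y₂ = 6.56 × 0.743 = 4.87 ft.
Head loss: ΔE = (y₂ − y₁)³/(4y₁y₂) = (4.87 − 0.743)³/(4×0.743×4.87) = 70.5/14.5 = 4.87 ft.

ΔE = 4.87 ft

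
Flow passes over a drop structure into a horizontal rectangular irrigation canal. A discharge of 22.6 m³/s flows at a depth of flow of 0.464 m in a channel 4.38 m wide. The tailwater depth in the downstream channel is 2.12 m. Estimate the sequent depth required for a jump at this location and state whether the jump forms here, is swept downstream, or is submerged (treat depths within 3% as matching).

q = Q/b = 22.6/4.38 = 5.16 m²/s; V₁ = q/y₁ = 11.1 m/s. Fr₁ = V₁/√(g·y₁) = 5.21.
From the momentum equation for a rectangular channel, y₂/y₁ = ½[√(1 + 8Fr₁²) − 1] = ½[√218.3 − 1] = 6.89.
y₂ = 6.89 × 0.464 = 3.20 m.
Tailwater y_tw = 2.12 m: y_tw < y₂, so the jump is swept downstream.

y₂ = 3.20 m; the jump is swept downstream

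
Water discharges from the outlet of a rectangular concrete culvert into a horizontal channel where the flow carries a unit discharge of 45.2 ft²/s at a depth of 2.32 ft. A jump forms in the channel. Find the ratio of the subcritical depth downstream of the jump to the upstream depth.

y₂/y₁ = 2.73

V₁ = q/y₁ = 45.2/2.32 = 19.5 ft/s. Fr₁ = V₁/√(g·y₁) = 19.5/√(32.2×2.32) = 2.25.
Bélanger equation: y₂/y₁ = ½[√(1 + 8Fr₁²) − 1] = ½[√41.65 − 1] = 2.73.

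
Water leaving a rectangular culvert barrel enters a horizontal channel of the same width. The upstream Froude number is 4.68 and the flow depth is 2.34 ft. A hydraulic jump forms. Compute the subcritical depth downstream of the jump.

Fr₁ = 4.68 (given).
Bélanger equation: y₂/y₁ = ½[√(1 + 8Fr₁²) − 1] = ½[√176.2 − 1] = 6.14.
y₂ = 6.14 × 2.34 = 14.4 ft.

y₂ = 14.4 ft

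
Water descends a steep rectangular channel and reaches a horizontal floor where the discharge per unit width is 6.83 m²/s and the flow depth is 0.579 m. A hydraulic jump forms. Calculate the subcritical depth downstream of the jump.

y₂ = 3.77 m

V₁ = q/y₁ = 6.83/0.579 = 11.8 m/s. Fr₁ = V₁/√(g·y₁) = 11.8/√(9.81×0.579) = 4.95.
Bélanger equation: y₂/y₁ = ½[√(1 + 8Fr₁²) − 1] = ½[√197.0 − 1] = 6.52.
y₂ = 6.52 × 0.579 = 3.77 m.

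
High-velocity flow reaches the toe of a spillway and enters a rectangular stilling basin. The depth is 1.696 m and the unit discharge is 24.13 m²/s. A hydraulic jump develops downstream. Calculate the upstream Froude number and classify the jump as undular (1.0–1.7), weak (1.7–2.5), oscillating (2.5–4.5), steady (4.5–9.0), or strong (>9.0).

Fr₁ = 3.488; oscillating jump

V₁ = q/y₁ = 24.13/1.696 = 14.23 m/s. Fr₁ = V₁/√(g·y₁) = 14.23/√(9.81×1.696) = 3.488.
Fr₁ = 3.488 lies in the oscillating range.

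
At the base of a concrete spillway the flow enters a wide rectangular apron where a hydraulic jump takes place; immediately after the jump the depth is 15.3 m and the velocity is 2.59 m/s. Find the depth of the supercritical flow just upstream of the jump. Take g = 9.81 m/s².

y₁ = 1.26 m

Fr₂ = V₂/√(g·y₂) = 2.59/√(9.81×15.3) = 0.211.
From the momentum equation (using Fr₂), y₁/y₂ = ½[√(1 + 8Fr₂²) − 1] = ½[√1.358 − 1] = 0.0826.
y₁ = 0.0826 × 15.3 = 1.26 m.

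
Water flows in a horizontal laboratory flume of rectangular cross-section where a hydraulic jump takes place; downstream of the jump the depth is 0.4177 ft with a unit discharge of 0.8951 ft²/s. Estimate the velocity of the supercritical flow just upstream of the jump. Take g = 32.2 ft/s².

V₂ = q/y₂ = 0.8951/0.4177 = 2.143 ft/s; Fr₂ = V₂/√(g·y₂) = 0.5843.
From the momentum equation (using Fr₂), y₁/y₂ = ½[√(1 + 8Fr₂²) − 1] = ½[√3.7314 − 1] = 0.4658.
y₁ = 0.4658 × 0.4177 = 0.1946 ft.
V₁ = q/y₁ = 0.8951/0.1946 = 4.600 ft/s.

V₁ = 4.600 ft/s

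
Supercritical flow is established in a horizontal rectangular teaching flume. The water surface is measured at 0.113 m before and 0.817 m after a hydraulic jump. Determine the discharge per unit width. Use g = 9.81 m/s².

q = 0.649 m²/s

For a rectangular channel the momentum equation gives q² = ½·g·y₁·y₂·(y₁ + y₂) = ½×9.81×0.113×0.817×0.930 = 0.421.
q = √0.421 = 0.649 m²/s.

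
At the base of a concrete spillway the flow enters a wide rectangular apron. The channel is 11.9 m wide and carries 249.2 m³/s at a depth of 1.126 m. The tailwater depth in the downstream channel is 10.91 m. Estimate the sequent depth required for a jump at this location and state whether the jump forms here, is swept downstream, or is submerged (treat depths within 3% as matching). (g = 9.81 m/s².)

q = Q/b = 249.2/11.9 = 20.94 m²/s; V₁ = q/y₁ = 18.60 m/s. Fr₁ = V₁/√(g·y₁) = 5.596.
Bélanger equation: y₂/y₁ = ½[√(1 + 8Fr₁²) − 1] = ½[√251.50 − 1] = 7.429.
y₂ = 7.429 × 1.126 = 8.365 m.
Tailwater y_tw = 10.91 m: y_tw > y₂, so the jump is submerged.

y₂ = 8.365 m; the jump is submerged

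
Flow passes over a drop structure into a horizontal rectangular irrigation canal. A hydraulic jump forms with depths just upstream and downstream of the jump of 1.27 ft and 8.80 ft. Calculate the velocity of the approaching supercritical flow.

V₁ = 33.5 ft/s

For a rectangular channel the momentum equation gives q² = ½·g·y₁·y₂·(y₁ + y₂) = ½×32.2×1.27×8.80×10.1 = 1812.
q = √1812 = 42.6 ft²/s.
V₁ = q/y₁ = 42.6/1.27 = 33.5 ft/s.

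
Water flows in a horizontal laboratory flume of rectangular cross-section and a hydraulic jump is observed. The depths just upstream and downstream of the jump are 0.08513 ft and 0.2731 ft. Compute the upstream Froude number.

For a rectangular channel the momentum equation gives q² = ½·g·y₁·y₂·(y₁ + y₂) = ½×32.2×0.08513×0.2731×0.3582 = 0.1341.
q = √0.1341 = 0.3662 ft²/s.
V₁ = q/y₁ = 4.301 ft/s; Fr₁ = V₁/√(g·y₁) = 2.598.

Fr₁ = 2.598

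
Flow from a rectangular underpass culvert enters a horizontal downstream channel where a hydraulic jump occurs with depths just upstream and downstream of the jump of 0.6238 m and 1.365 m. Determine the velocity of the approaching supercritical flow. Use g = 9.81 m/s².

For a rectangular channel the momentum equation gives q² = ½·g·y₁·y₂·(y₁ + y₂) = ½×9.81×0.6238×1.365×1.989 = 8.306.
q = √8.306 = 2.882 m²/s.
V₁ = q/y₁ = 2.882/0.6238 = 4.620 m/s.

V₁ = 4.620 m/s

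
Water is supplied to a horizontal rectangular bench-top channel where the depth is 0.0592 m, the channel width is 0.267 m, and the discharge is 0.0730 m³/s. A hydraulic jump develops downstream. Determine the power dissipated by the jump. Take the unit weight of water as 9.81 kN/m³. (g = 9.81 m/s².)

P = 0.466 kW

q = Q/b = 0.0730/0.267 = 0.273 m²/s; V₁ = q/y₁ = 4.62 m/s. Fr₁ = V₁/√(g·y₁) = 6.06.
By Bélanger, y₂/y₁ = ½[√(1 + 8Fr₁²) − 1] = ½[√294.8 − 1] = 8.09.
y₂ = 8.09 × 0.0592 = 0.479 m.
Head loss: ΔE = (y₂ − y₁)³/(4y₁y₂) = (0.479 − 0.0592)³/(4×0.0592×0.479) = 0.0738/0.113 = 0.651 m.
P = γ·Q·ΔE = 9.81 × 0.0730 × 0.651 = 0.466 kW.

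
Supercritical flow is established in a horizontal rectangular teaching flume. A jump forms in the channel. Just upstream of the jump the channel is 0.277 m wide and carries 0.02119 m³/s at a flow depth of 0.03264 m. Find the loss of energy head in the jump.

q = Q/b = 0.02119/0.277 = 0.07650 m²/s; V₁ = q/y₁ = 2.344 m/s. Fr₁ = V₁/√(g·y₁) = 4.142.
Bélanger equation: y₂/y₁ = ½[√(1 + 8Fr₁²) − 1] = ½[√138.24 − 1] = 5.379.
y₂ = 5.379 × 0.03264 = 0.1756 m.
Head loss: ΔE = (y₂ − y₁)³/(4y₁y₂) = (0.1756 − 0.03264)³/(4×0.03264×0.1756) = 0.002919/0.02292 = 0.1274 m.

ΔE = 0.1274 m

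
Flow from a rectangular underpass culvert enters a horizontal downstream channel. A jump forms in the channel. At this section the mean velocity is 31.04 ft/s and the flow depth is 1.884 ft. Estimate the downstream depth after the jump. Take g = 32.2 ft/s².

y₂ = 9.718 ft

Fr₁ = V₁/√(g·y₁) = 31.04/√(32.2×1.884) = 3.985.
Bélanger equation: y₂/y₁ = ½[√(1 + 8Fr₁²) − 1] = ½[√128.06 − 1] = 5.158.
y₂ = 5.158 × 1.884 = 9.718 ft.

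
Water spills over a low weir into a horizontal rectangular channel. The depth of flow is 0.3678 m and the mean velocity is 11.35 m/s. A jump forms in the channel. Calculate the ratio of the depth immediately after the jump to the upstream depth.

Fr₁ = V₁/√(g·y₁) = 11.35/√(9.81×0.3678) = 5.975.
Bélanger equation: y₂/y₁ = ½[√(1 + 8Fr₁²) − 1] = ½[√286.63 − 1] = 7.965.

y₂/y₁ = 7.965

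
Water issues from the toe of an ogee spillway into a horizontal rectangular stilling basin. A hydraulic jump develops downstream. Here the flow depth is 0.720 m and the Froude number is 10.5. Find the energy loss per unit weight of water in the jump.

Fr₁ = 10.5 (given).
By Bélanger, y₂/y₁ = ½[√(1 + 8Fr₁²) − 1] = ½[√883.0 − 1] = 14.4.
y₂ = 14.4 × 0.720 = 10.3 m.
Head loss: ΔE = (y₂ − y₁)³/(4y₁y₂) = (10.3 − 0.720)³/(4×0.720×10.3) = 890/29.8 = 29.9 m.

ΔE = 29.9 m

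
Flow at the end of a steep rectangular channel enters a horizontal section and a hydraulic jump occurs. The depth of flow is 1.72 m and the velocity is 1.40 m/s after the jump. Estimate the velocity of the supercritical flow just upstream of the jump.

Fr₂ = V₂/√(g·y₂) = 1.40/√(9.81×1.72) = 0.341.
Since the conjugate-depth ratio holds either way, y₁/y₂ = ½[√(1 + 8Fr₂²) − 1] = ½[√1.929 − 1] = 0.194.
y₁ = 0.194 × 1.72 = 0.335 m.
V₁ = q/y₁ = 2.41/0.335 = 7.20 m/s.

V₁ = 7.20 m/s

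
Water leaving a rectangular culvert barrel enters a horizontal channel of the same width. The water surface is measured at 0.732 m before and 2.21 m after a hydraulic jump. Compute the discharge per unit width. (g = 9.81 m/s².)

q = 4.83 m²/s

For a rectangular channel the momentum equation gives q² = ½·g·y₁·y₂·(y₁ + y₂) = ½×9.81×0.732×2.21×2.94 = 23.3.
q = √23.3 = 4.83 m²/s.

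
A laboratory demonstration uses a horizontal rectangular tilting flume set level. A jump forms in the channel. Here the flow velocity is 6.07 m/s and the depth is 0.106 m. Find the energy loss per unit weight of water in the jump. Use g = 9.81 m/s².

ΔE = 1.11 m

Fr₁ = V₁/√(g·y₁) = 6.07/√(9.81×0.106) = 5.95.
By Bélanger, y₂/y₁ = ½[√(1 + 8Fr₁²) − 1] = ½[√284.5 − 1] = 7.93.
y₂ = 7.93 × 0.106 = 0.841 m.
Head loss: ΔE = (y₂ − y₁)³/(4y₁y₂) = (0.841 − 0.106)³/(4×0.106×0.841) = 0.397/0.357 = 1.11 m.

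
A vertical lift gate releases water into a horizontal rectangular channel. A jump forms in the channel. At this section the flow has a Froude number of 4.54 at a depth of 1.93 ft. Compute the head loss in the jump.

Fr₁ = 4.54 (given).
Conjugate-depth relation: y₂/y₁ = ½[√(1 + 8Fr₁²) − 1] = ½[√165.9 − 1] = 5.94.
y₂ = 5.94 × 1.93 = 11.5 ft.
Head loss: ΔE = (y₂ − y₁)³/(4y₁y₂) = (11.5 − 1.93)³/(4×1.93×11.5) = 867/88.5 = 9.79 ft.

ΔE = 9.79 ft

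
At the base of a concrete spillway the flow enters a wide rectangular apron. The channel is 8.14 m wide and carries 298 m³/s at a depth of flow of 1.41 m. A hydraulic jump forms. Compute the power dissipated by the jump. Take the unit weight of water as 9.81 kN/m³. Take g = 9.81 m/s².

P = 64741 kW

q = Q/b = 298/8.14 = 36.6 m²/s; V₁ = q/y₁ = 26.0 m/s. Fr₁ = V₁/√(g·y₁) = 6.98.
Bélanger equation: y₂/y₁ = ½[√(1 + 8Fr₁²) − 1] = ½[√390.9 − 1] = 9.39.
y₂ = 9.39 × 1.41 = 13.2 m.
Head loss: ΔE = (y₂ − y₁)³/(4y₁y₂) = (13.2 − 1.41)³/(4×1.41×13.2) = 1653/74.6 = 22.1 m.
P = γ·Q·ΔE = 9.81 × 298 × 22.1 = 64741 kW.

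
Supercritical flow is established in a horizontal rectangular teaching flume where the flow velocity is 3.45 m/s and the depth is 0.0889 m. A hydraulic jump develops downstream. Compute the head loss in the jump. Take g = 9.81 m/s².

Fr₁ = V₁/√(g·y₁) = 3.45/√(9.81×0.0889) = 3.69.
Sequent-depth ratio: y₂/y₁ = ½[√(1 + 8Fr₁²) − 1] = ½[√110.2 − 1] = 4.75.
y₂ = 4.75 × 0.0889 = 0.422 m.
q = V₁·y₁ = 3.45 × 0.0889 = 0.307 m²/s. V₂ = q/y₂ = 0.307/0.422 = 0.727 m/s. E₁ = y₁ + V₁²/2g = 0.696 m; E₂ = y₂ + V₂²/2g = 0.449 m. ΔE = E₁ − E₂ = 0.247 m.

ΔE = 0.247 m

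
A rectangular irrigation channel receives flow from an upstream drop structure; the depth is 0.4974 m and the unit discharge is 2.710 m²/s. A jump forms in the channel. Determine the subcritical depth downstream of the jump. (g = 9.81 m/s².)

V₁ = q/y₁ = 2.710/0.4974 = 5.448 m/s. Fr₁ = V₁/√(g·y₁) = 5.448/√(9.81×0.4974) = 2.466.
From the momentum equation for a rectangular channel, y₂/y₁ = ½[√(1 + 8Fr₁²) − 1] = ½[√49.668 − 1] = 3.024.
y₂ = 3.024 × 0.4974 = 1.504 m.

y₂ = 1.504 m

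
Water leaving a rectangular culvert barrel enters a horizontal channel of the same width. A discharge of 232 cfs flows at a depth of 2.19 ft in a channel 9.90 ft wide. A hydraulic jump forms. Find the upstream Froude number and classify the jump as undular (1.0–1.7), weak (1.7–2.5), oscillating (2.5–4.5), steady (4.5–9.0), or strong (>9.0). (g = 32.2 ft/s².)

q = Q/b = 232/9.90 = 23.4 ft²/s; V₁ = q/y₁ = 10.7 ft/s. Fr₁ = V₁/√(g·y₁) = 1.27.
Fr₁ = 1.27 lies in the undular range.

Fr₁ = 1.27; undular jump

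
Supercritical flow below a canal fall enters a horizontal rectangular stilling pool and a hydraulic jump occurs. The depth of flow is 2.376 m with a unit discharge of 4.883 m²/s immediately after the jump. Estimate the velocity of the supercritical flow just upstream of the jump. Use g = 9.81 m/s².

V₁ = 7.273 m/s

V₂ = q/y₂ = 4.883/2.376 = 2.055 m/s; Fr₂ = V₂/√(g·y₂) = 0.4257.
Since the conjugate-depth ratio holds either way, y₁/y₂ = ½[√(1 + 8Fr₂²) − 1] = ½[√2.4496 − 1] = 0.2826.
y₁ = 0.2826 × 2.376 = 0.6714 m.
V₁ = q/y₁ = 4.883/0.6714 = 7.273 m/s.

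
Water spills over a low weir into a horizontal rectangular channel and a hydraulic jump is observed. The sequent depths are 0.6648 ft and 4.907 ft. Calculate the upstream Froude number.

For a rectangular channel the momentum equation gives q² = ½·g·y₁·y₂·(y₁ + y₂) = ½×32.2×0.6648×4.907×5.572 = 292.6.
q = √292.6 = 17.11 ft²/s.
V₁ = q/y₁ = 25.73 ft/s; Fr₁ = V₁/√(g·y₁) = 5.562.

Fr₁ = 5.562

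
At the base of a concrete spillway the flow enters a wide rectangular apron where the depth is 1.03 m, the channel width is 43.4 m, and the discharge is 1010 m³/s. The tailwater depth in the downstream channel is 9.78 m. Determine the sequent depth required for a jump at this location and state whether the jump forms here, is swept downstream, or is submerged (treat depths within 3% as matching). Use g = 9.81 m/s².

q = Q/b = 1010/43.4 = 23.3 m²/s; V₁ = q/y₁ = 22.6 m/s. Fr₁ = V₁/√(g·y₁) = 7.11.
From the momentum equation for a rectangular channel, y₂/y₁ = ½[√(1 + 8Fr₁²) − 1] = ½[√405.2 − 1] = 9.56.
y₂ = 9.56 × 1.03 = 9.85 m.
Tailwater y_tw = 9.78 m: y_tw ≈ y₂, so the jump forms here.

y₂ = 9.85 m; the jump forms here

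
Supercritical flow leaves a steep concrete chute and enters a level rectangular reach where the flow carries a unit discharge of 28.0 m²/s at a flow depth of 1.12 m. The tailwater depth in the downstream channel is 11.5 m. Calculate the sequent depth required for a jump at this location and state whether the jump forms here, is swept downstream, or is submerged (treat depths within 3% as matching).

y₂ = 11.4 m; the jump forms here

V₁ = q/y₁ = 28.0/1.12 = 25.0 m/s. Fr₁ = V₁/√(g·y₁) = 25.0/√(9.81×1.12) = 7.54.
By Bélanger, y₂/y₁ = ½[√(1 + 8Fr₁²) − 1] = ½[√456.1 − 1] = 10.2.
y₂ = 10.2 × 1.12 = 11.4 m.
Tailwater y_tw = 11.5 m: y_tw ≈ y₂, so the jump forms here.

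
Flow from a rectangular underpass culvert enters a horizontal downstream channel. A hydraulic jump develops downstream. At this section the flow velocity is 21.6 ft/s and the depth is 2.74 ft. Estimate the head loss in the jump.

Fr₁ = V₁/√(g·y₁) = 21.6/√(32.2×2.74) = 2.30.
From the momentum equation for a rectangular channel, y₂/y₁ = ½[√(1 + 8Fr₁²) − 1] = ½[√43.30 − 1] = 2.79.
y₂ = 2.79 × 2.74 = 7.65 ft.
Head loss: ΔE = (y₂ − y₁)³/(4y₁y₂) = (7.65 − 2.74)³/(4×2.74×7.65) = 118/83.8 = 1.41 ft.

ΔE = 1.41 ft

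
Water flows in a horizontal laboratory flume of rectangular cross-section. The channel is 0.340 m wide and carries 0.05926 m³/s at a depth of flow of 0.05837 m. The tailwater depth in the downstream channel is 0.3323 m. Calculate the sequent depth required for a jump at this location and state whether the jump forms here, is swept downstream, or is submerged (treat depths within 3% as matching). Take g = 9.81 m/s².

y₂ = 0.2979 m; the jump is submerged

q = Q/b = 0.05926/0.340 = 0.1743 m²/s; V₁ = q/y₁ = 2.986 m/s. Fr₁ = V₁/√(g·y₁) = 3.946.
From the momentum equation for a rectangular channel, y₂/y₁ = ½[√(1 + 8Fr₁²) − 1] = ½[√125.57 − 1] = 5.103.
y₂ = 5.103 × 0.05837 = 0.2979 m.
Tailwater y_tw = 0.3323 m: y_tw > y₂, so the jump is submerged.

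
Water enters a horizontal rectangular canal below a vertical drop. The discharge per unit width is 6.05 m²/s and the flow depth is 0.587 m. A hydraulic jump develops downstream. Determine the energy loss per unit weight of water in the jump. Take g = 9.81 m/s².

V₁ = q/y₁ = 6.05/0.587 = 10.3 m/s. Fr₁ = V₁/√(g·y₁) = 10.3/√(9.81×0.587) = 4.30.
Conjugate-depth relation: y₂/y₁ = ½[√(1 + 8Fr₁²) − 1] = ½[√148.6 − 1] = 5.59.
y₂ = 5.59 × 0.587 = 3.28 m.
Head loss: ΔE = (y₂ − y₁)³/(4y₁y₂) = (3.28 − 0.587)³/(4×0.587×3.28) = 19.6/7.71 = 2.54 m.

ΔE = 2.54 m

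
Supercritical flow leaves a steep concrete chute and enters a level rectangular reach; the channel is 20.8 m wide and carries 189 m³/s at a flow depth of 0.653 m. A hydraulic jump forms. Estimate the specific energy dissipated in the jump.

ΔE = 5.58 m

q = Q/b = 189/20.8 = 9.09 m²/s; V₁ = q/y₁ = 13.9 m/s. Fr₁ = V₁/√(g·y₁) = 5.50.
From the momentum equation for a rectangular channel, y₂/y₁ = ½[√(1 + 8Fr₁²) − 1] = ½[√242.8 − 1] = 7.29.
y₂ = 7.29 × 0.653 = 4.76 m.
V₂ = q/y₂ = 9.09/4.76 = 1.91 m/s. E₁ = y₁ + V₁²/2g = 10.5 m; E₂ = y₂ + V₂²/2g = 4.95 m. ΔE = E₁ − E₂ = 5.58 m.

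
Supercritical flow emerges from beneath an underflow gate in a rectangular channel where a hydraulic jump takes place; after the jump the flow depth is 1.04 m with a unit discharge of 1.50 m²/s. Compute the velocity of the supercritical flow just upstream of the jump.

V₂ = q/y₂ = 1.50/1.04 = 1.44 m/s; Fr₂ = V₂/√(g·y₂) = 0.452.
The Bélanger relation is symmetric: y₁/y₂ = ½[√(1 + 8Fr₂²) − 1] = ½[√2.631 − 1] = 0.311.
y₁ = 0.311 × 1.04 = 0.323 m.
V₁ = q/y₁ = 1.50/0.323 = 4.64 m/s.

V₁ = 4.64 m/s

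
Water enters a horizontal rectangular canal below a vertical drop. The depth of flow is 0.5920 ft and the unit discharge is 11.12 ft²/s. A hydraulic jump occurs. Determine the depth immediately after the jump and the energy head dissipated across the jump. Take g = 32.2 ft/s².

y₂ = 3.318 ft; ΔE = 2.578 ft

V₁ = q/y₁ = 11.12/0.5920 = 18.78 ft/s. Fr₁ = V₁/√(g·y₁) = 18.78/√(32.2×0.5920) = 4.302.
Bélanger equation: y₂/y₁ = ½[√(1 + 8Fr₁²) − 1] = ½[√149.07 − 1] = 5.605.
y₂ = 5.605 × 0.5920 = 3.318 ft.
V₂ = q/y₂ = 11.12/3.318 = 3.351 ft/s. E₁ = y₁ + V₁²/2g = 6.071 ft; E₂ = y₂ + V₂²/2g = 3.492 ft. ΔE = E₁ − E₂ = 2.578 ft.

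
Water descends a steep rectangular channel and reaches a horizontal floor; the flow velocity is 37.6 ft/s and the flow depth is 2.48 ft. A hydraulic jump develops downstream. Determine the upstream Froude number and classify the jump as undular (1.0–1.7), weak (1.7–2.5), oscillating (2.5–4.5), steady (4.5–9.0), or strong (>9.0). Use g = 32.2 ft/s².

Fr₁ = V₁/√(g·y₁) = 37.6/√(32.2×2.48) = 4.21.
Fr₁ = 4.21 lies in the oscillating range.

Fr₁ = 4.21; oscillating jump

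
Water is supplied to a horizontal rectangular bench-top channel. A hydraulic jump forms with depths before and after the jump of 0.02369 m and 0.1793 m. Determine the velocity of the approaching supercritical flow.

For a rectangular channel the momentum equation gives q² = ½·g·y₁·y₂·(y₁ + y₂) = ½×9.81×0.02369×0.1793×0.2030 = 0.004229.
q = √0.004229 = 0.06503 m²/s.
V₁ = q/y₁ = 0.06503/0.02369 = 2.745 m/s.

V₁ = 2.745 m/s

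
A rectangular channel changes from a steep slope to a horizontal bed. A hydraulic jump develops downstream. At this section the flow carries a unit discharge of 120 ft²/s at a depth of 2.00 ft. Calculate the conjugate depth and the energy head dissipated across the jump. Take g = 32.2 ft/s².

y₂ = 20.2 ft; ΔE = 37.2 ft

V₁ = q/y₁ = 120/2.00 = 60.0 ft/s. Fr₁ = V₁/√(g·y₁) = 60.0/√(32.2×2.00) = 7.48.
Bélanger equation: y₂/y₁ = ½[√(1 + 8Fr₁²) − 1] = ½[√448.2 − 1] = 10.1.
y₂ = 10.1 × 2.00 = 20.2 ft.
V₂ = q/y₂ = 120/20.2 = 5.95 ft/s. E₁ = y₁ + V₁²/2g = 57.9 ft; E₂ = y₂ + V₂²/2g = 20.7 ft. ΔE = E₁ − E₂ = 37.2 ft.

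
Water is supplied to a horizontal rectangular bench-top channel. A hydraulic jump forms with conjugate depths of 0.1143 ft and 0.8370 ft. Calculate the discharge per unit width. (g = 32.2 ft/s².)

For a rectangular channel the momentum equation gives q² = ½·g·y₁·y₂·(y₁ + y₂) = ½×32.2×0.1143×0.8370×0.9513 = 1.465.
q = √1.465 = 1.210 ft²/s.

q = 1.210 ft²/s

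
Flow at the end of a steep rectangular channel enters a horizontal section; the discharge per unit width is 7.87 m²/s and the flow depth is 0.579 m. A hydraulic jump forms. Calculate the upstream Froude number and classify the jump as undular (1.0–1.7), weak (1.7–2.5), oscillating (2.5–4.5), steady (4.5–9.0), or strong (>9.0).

V₁ = q/y₁ = 7.87/0.579 = 13.6 m/s. Fr₁ = V₁/√(g·y₁) = 13.6/√(9.81×0.579) = 5.70.
Fr₁ = 5.70 lies in the steady range.

Fr₁ = 5.70; steady jump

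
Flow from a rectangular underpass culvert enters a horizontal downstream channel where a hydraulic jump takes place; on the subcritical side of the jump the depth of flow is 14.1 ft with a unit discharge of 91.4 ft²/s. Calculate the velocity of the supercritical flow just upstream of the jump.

V₁ = 40.6 ft/s

V₂ = q/y₂ = 91.4/14.1 = 6.48 ft/s; Fr₂ = V₂/√(g·y₂) = 0.304.
From the momentum equation (using Fr₂), y₁/y₂ = ½[√(1 + 8Fr₂²) − 1] = ½[√1.740 − 1] = 0.160.
y₁ = 0.160 × 14.1 = 2.25 ft.
V₁ = q/y₁ = 91.4/2.25 = 40.6 ft/s.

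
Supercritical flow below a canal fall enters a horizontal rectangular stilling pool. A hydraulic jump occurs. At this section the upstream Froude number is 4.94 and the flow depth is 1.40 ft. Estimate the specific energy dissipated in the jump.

Fr₁ = 4.94 (given).
Sequent-depth ratio: y₂/y₁ = ½[√(1 + 8Fr₁²) − 1] = ½[√196.2 − 1] = 6.50.
y₂ = 6.50 × 1.40 = 9.11 ft.
Head loss: ΔE = (y₂ − y₁)³/(4y₁y₂) = (9.11 − 1.40)³/(4×1.40×9.11) = 458/51.0 = 8.97 ft.

ΔE = 8.97 ft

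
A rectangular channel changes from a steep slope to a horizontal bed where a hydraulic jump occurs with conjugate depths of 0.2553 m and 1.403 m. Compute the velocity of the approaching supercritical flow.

For a rectangular channel the momentum equation gives q² = ½·g·y₁·y₂·(y₁ + y₂) = ½×9.81×0.2553×1.403×1.658 = 2.913.
q = √2.913 = 1.707 m²/s.
V₁ = q/y₁ = 1.707/0.2553 = 6.686 m/s.

V₁ = 6.686 m/s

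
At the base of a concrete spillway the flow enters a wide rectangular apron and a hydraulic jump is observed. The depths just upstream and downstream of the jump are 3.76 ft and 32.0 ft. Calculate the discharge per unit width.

For a rectangular channel the momentum equation gives q² = ½·g·y₁·y₂·(y₁ + y₂) = ½×32.2×3.76×32.0×35.8 = 69273.
q = √69273 = 263 ft²/s.

q = 263 ft²/s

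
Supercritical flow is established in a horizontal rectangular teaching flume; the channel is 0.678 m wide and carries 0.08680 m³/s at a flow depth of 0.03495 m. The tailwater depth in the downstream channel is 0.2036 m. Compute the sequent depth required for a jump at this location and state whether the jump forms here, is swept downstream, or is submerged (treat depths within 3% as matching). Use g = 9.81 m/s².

y₂ = 0.2922 m; the jump is swept downstream

q = Q/b = 0.08680/0.678 = 0.1280 m²/s; V₁ = q/y₁ = 3.663 m/s. Fr₁ = V₁/√(g·y₁) = 6.256.
Conjugate-depth relation: y₂/y₁ = ½[√(1 + 8Fr₁²) − 1] = ½[√314.08 − 1] = 8.361.
y₂ = 8.361 × 0.03495 = 0.2922 m.
Tailwater y_tw = 0.2036 m: y_tw < y₂, so the jump is swept downstream.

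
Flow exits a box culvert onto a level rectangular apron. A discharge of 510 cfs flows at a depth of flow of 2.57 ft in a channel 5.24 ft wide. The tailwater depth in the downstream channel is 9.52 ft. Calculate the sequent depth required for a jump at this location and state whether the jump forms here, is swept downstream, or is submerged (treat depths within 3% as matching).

y₂ = 13.9 ft; the jump is swept downstream

q = Q/b = 510/5.24 = 97.3 ft²/s; V₁ = q/y₁ = 37.9 ft/s. Fr₁ = V₁/√(g·y₁) = 4.16.
Conjugate-depth relation: y₂/y₁ = ½[√(1 + 8Fr₁²) − 1] = ½[√139.6 − 1] = 5.41.
y₂ = 5.41 × 2.57 = 13.9 ft.
Tailwater y_tw = 9.52 ft: y_tw < y₂, so the jump is swept downstream.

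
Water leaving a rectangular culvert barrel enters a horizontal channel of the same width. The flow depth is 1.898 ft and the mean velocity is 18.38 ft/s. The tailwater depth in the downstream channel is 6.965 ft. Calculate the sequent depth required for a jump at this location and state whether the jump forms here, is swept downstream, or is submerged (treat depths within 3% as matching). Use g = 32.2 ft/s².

y₂ = 5.433 ft; the jump is submerged

Fr₁ = V₁/√(g·y₁) = 18.38/√(32.2×1.898) = 2.351.
From the momentum equation for a rectangular channel, y₂/y₁ = ½[√(1 + 8Fr₁²) − 1] = ½[√45.221 − 1] = 2.862.
y₂ = 2.862 × 1.898 = 5.433 ft.
Tailwater y_tw = 6.965 ft: y_tw > y₂, so the jump is submerged.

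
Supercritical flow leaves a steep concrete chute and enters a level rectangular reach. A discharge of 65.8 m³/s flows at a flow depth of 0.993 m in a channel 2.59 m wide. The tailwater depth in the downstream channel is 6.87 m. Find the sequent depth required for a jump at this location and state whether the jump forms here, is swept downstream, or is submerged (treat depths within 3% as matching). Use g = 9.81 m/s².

y₂ = 11.0 m; the jump is swept downstream

q = Q/b = 65.8/2.59 = 25.4 m²/s; V₁ = q/y₁ = 25.6 m/s. Fr₁ = V₁/√(g·y₁) = 8.20.
From the momentum equation for a rectangular channel, y₂/y₁ = ½[√(1 + 8Fr₁²) − 1] = ½[√538.6 − 1] = 11.1.
y₂ = 11.1 × 0.993 = 11.0 m.
Tailwater y_tw = 6.87 m: y_tw < y₂, so the jump is swept downstream.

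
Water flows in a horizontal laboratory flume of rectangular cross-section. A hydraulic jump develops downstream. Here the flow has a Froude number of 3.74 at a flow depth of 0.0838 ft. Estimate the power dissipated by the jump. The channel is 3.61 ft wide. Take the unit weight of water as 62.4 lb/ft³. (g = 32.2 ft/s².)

Fr₁ = 3.74 (given).
Bélanger equation: y₂/y₁ = ½[√(1 + 8Fr₁²) − 1] = ½[√112.9 − 1] = 4.81.
y₂ = 4.81 × 0.0838 = 0.403 ft.
Head loss: ΔE = (y₂ − y₁)³/(4y₁y₂) = (0.403 − 0.0838)³/(4×0.0838×0.403) = 0.0326/0.135 = 0.241 ft.
V₁ = Fr₁·√(g·y₁) = 3.74×√(32.2×0.0838) = 6.14 ft/s; q = V₁·y₁ = 0.515 ft²/s. Q = q·b = 0.515 × 3.61 = 1.86 cfs. P = γ·Q·ΔE/550 = 62.4 × 1.86 × 0.241 / 550 = 0.0509 hp.

P = 0.0509 hp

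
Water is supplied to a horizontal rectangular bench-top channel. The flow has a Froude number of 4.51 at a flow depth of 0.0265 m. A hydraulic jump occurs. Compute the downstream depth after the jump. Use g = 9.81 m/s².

y₂ = 0.156 m

Fr₁ = 4.51 (given).
Sequent-depth ratio: y₂/y₁ = ½[√(1 + 8Fr₁²) − 1] = ½[√163.7 − 1] = 5.90.
y₂ = 5.90 × 0.0265 = 0.156 m.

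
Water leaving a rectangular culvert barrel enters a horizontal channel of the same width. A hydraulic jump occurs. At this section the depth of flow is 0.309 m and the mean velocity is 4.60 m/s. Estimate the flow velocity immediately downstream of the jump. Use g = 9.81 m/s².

V₂ = 1.41 m/s

Fr₁ = V₁/√(g·y₁) = 4.60/√(9.81×0.309) = 2.64.
By Bélanger, y₂/y₁ = ½[√(1 + 8Fr₁²) − 1] = ½[√56.84 − 1] = 3.27.
y₂ = 3.27 × 0.309 = 1.01 m.
q = V₁·y₁ = 4.60 × 0.309 = 1.42 m²/s.
V₂ = q/y₂ = 1.42/1.01 = 1.41 m/s.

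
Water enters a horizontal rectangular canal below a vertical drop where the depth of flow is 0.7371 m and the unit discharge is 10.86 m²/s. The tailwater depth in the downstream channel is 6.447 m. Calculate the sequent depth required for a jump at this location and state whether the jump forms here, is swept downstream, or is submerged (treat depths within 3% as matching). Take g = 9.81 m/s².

y₂ = 5.355 m; the jump is submerged

V₁ = q/y₁ = 10.86/0.7371 = 14.73 m/s. Fr₁ = V₁/√(g·y₁) = 14.73/√(9.81×0.7371) = 5.479.
Sequent-depth ratio: y₂/y₁ = ½[√(1 + 8Fr₁²) − 1] = ½[√241.16 − 1] = 7.265.
y₂ = 7.265 × 0.7371 = 5.355 m.
Tailwater y_tw = 6.447 m: y_tw > y₂, so the jump is submerged.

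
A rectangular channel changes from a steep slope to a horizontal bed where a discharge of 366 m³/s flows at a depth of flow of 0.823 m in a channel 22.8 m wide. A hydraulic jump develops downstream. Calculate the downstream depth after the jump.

q = Q/b = 366/22.8 = 16.1 m²/s; V₁ = q/y₁ = 19.5 m/s. Fr₁ = V₁/√(g·y₁) = 6.86.
By Bélanger, y₂/y₁ = ½[√(1 + 8Fr₁²) − 1] = ½[√378.0 − 1] = 9.22.
y₂ = 9.22 × 0.823 = 7.59 m.

y₂ = 7.59 m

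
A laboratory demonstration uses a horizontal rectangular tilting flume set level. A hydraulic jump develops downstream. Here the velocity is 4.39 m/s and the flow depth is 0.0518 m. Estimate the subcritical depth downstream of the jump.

y₂ = 0.426 m

Fr₁ = V₁/√(g·y₁) = 4.39/√(9.81×0.0518) = 6.16.
Conjugate-depth relation: y₂/y₁ = ½[√(1 + 8Fr₁²) − 1] = ½[√304.4 − 1] = 8.22.
y₂ = 8.22 × 0.0518 = 0.426 m.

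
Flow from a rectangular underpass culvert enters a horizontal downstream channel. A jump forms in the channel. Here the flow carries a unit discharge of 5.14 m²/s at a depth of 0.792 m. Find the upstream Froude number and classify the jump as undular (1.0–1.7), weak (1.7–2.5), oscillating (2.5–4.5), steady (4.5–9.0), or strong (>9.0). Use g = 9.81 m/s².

Fr₁ = 2.33; weak jump

V₁ = q/y₁ = 5.14/0.792 = 6.49 m/s. Fr₁ = V₁/√(g·y₁) = 6.49/√(9.81×0.792) = 2.33.
Fr₁ = 2.33 lies in the weak range.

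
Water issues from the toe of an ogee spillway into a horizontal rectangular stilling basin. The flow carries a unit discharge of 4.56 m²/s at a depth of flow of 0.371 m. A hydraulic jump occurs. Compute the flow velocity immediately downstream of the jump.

V₁ = q/y₁ = 4.56/0.371 = 12.3 m/s. Fr₁ = V₁/√(g·y₁) = 12.3/√(9.81×0.371) = 6.44.
From the momentum equation for a rectangular channel, y₂/y₁ = ½[√(1 + 8Fr₁²) − 1] = ½[√333.1 − 1] = 8.63.
y₂ = 8.63 × 0.371 = 3.20 m.
V₂ = q/y₂ = 4.56/3.20 = 1.43 m/s.

V₂ = 1.43 m/s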